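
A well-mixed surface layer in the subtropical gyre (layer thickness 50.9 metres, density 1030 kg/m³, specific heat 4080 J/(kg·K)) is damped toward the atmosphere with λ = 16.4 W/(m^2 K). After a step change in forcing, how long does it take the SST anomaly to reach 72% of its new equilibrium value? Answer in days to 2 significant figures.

190 days

Areal heat capacity C = ρ c_p D = 1030 × 4080 × 50.9 = 2.14×10^8 J/(m²·K).
τ = C / λ = 2.14×10^8 / 16.4 = 1.30×10^7 s.
Fraction reached: 1 − e^(−t/τ) = 0.72 ⇒ t = −τ ln(1 − 0.72) = τ × 1.27.
t = 1.66×10^7 s = 192 days.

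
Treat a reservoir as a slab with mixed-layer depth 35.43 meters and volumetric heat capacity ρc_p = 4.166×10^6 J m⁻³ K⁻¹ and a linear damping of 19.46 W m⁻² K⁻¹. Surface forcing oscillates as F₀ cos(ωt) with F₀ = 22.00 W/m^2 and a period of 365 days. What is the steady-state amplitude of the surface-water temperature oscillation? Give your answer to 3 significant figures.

Areal heat capacity C = ρc_p × D = 4.166×10^6 × 35.43 = 1.48×10^8 J m⁻² K⁻¹.
Angular frequency ω = 2π / T = 2π / 3.15×10^7 s = 1.99×10^-7 s⁻¹.
√((Cω)² + λ²) = √((29.4)² + 19.46²) = 35.3 W/(m²·K).
Amplitude A = F₀ / √((Cω)²+λ²) = 22.00 / 35.3 = 0.624 K.

0.624 K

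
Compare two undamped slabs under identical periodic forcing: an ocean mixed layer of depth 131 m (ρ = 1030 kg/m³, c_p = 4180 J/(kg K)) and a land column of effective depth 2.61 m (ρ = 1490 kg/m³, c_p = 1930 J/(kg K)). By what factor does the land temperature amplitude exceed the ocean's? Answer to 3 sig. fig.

75.1

C_ocean = 1030 × 4180 × 131 = 5.64×10^8 J/(m²·K).
C_land = 1490 × 1930 × 2.61 = 7.51×10^6 J/(m²·K).
Undamped amplitude ∝ 1/C, so A_land/A_ocean = C_ocean/C_land = 75.1.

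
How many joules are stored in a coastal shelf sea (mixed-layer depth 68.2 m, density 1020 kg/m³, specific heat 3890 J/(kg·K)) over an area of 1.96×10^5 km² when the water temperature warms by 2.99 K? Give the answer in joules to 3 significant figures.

1.59×10^20 J

Areal heat capacity C = ρ c_p D = 1020 × 3890 × 68.2 = 2.71×10^8 J m⁻² K⁻¹.
Heat per unit area: q = C ΔT = 2.71×10^8 × 2.99 = 8.09×10^8 J/m².
Total heat: Q = q × A = 8.09×10^8 × (1.96×10^5 × 10⁶ m²) = 1.59×10^20 J.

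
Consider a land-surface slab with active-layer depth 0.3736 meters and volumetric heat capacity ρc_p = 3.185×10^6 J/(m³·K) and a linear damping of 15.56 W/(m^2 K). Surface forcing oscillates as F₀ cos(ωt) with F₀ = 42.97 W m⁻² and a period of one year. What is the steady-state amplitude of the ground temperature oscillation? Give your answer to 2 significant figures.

Areal heat capacity C = ρc_p × D = 3.185×10^6 × 0.3736 = 1.19×10^6 J m⁻² K⁻¹.
Angular frequency ω = 2π / T = 2π / 3.15×10^7 s = 1.99×10^-7 s⁻¹.
√((Cω)² + λ²) = √((0.237)² + 15.56²) = 15.6 W/(m²·K).
Amplitude A = F₀ / √((Cω)²+λ²) = 42.97 / 15.6 = 2.76 K.

2.8 K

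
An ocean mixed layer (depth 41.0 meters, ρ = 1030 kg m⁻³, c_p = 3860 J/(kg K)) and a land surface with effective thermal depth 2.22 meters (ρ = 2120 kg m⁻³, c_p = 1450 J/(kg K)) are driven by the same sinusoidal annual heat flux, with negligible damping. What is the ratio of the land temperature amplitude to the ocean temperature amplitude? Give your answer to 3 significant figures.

23.9

C_ocean = 1030 × 3860 × 41.0 = 1.63×10^8 J/(m²·K).
C_land = 2120 × 1450 × 2.22 = 6.82×10^6 J/(m²·K).
Undamped amplitude ∝ 1/C, so A_land/A_ocean = C_ocean/C_land = 23.9.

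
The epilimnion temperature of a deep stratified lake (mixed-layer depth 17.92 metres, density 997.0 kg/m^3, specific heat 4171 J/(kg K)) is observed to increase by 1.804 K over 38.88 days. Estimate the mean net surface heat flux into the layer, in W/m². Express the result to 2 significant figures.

Areal heat capacity C = ρ c_p D = 997.0 × 4171 × 17.92 = 7.45×10^7 J/(m²·K).
Required heat per unit area: Q = C ΔT = 7.45×10^7 × 1.804 = 1.34×10^8 J/m².
Flux F = Q / Δt = 1.34×10^8 / 3.36×10^6 s = 40.0 W/m².

40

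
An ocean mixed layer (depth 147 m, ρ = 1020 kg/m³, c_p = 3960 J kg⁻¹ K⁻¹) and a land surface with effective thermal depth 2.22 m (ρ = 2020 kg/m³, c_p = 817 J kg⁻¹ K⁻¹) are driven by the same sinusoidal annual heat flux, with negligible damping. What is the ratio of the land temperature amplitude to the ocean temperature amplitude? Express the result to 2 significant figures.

C_ocean = 1020 × 3960 × 147 = 5.94×10^8 J/(m²·K).
C_land = 2020 × 817 × 2.22 = 3.66×10^6 J/(m²·K).
Undamped amplitude ∝ 1/C, so A_land/A_ocean = C_ocean/C_land = 162.

160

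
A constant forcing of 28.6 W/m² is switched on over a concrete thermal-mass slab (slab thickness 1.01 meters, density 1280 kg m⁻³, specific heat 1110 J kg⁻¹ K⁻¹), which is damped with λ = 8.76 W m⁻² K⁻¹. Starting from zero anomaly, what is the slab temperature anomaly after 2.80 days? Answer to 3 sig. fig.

2.52 K

Areal heat capacity C = ρ c_p D = 1280 × 1110 × 1.01 = 1.44×10^6 J/(m²·K).
τ = C / λ = 1.44×10^6 / 8.76 = 1.64×10^5 s.
Equilibrium anomaly ΔT_eq = F / λ = 28.6 / 8.76 = 3.26 K.
t = 2.80 days = 2.42×10^5 s, so t/τ = 1.48.
ΔT(t) = ΔT_eq (1 − e^(−t/τ)) = 3.26 × (1 − e^−1.48) = 2.52 K.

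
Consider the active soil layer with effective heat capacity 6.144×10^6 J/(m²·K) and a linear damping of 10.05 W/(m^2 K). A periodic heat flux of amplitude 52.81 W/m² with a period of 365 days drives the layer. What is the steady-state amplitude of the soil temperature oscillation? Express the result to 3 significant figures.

Areal heat capacity C = 6.144×10^6 J/(m²·K) (given).
Angular frequency ω = 2π / T = 2π / 3.15×10^7 s = 1.99×10^-7 s⁻¹.
√((Cω)² + λ²) = √((1.22)² + 10.05²) = 10.1 W/(m²·K).
Amplitude A = F₀ / √((Cω)²+λ²) = 52.81 / 10.1 = 5.22 K.

5.22 K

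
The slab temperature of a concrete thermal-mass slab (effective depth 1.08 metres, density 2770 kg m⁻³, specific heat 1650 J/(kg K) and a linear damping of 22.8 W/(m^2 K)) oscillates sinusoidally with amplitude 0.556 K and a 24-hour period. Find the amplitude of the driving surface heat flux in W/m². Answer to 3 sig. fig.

Areal heat capacity C = ρ c_p D = 2770 × 1650 × 1.08 = 4.94×10^6 J/(m^2 K).
ω = 2π / 86400 s = 7.27×10^-5 s⁻¹.
√((Cω)² + λ²) = √((359)² + 22.8²) = 360 W/(m²·K).
F₀ = A × √((Cω)²+λ²) = 0.556 × 360 = 200 W/m².

200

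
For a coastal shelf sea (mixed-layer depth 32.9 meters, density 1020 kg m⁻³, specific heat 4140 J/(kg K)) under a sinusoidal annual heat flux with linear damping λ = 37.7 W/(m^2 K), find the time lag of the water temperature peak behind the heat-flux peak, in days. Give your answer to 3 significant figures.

36.8 days

Areal heat capacity C = ρ c_p D = 1020 × 4140 × 32.9 = 1.39×10^8 J/(m^2 K).
ω = 2π / 3.15×10^7 s = 1.99×10^-7 s⁻¹.
Phase lag φ = arctan(Cω/λ) = arctan(27.7/37.7) = 0.633 rad.
Time lag = φ / ω = 0.633 / 1.99×10^-7 = 3.18×10^6 s = 36.8 days.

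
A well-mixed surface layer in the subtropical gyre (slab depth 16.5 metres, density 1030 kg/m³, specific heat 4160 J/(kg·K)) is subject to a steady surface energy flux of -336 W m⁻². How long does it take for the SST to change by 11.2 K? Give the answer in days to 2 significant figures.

Areal heat capacity C = ρ c_p D = 1030 × 4160 × 16.5 = 7.07×10^7 J m⁻² K⁻¹.
Time required: Δt = C ΔT / F = 7.07×10^7 × -11.2 / -336 = 2.36×10^6 s.
In days: 2.36×10^6 s / (86400 s/day) = 27.3 days.

27 days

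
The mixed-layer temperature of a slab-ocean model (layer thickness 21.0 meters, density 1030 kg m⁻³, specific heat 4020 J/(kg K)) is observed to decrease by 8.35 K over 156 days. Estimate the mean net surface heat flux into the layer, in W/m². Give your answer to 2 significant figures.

-54

Areal heat capacity C = ρ c_p D = 1030 × 4020 × 21.0 = 8.70×10^7 J m⁻² K⁻¹.
Required heat per unit area: Q = C ΔT = 8.70×10^7 × -8.35 = -7.26×10^8 J/m².
Flux F = Q / Δt = -7.26×10^8 / 1.35×10^7 s = -53.9 W/m².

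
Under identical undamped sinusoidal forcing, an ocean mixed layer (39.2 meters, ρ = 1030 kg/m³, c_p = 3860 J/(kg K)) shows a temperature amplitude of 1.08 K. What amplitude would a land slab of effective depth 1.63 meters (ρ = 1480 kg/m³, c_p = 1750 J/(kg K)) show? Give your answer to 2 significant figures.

C_ocean = 1.56×10^8 J/(m²·K); C_land = 4.22×10^6 J/(m²·K).
A ∝ 1/C ⇒ A_land = A_ocean × C_ocean/C_land = 1.08 × 36.9 = 39.9 K.

40 K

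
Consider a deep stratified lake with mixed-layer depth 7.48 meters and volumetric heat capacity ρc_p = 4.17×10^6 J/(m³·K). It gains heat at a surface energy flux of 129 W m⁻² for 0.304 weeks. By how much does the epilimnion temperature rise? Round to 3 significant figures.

0.760 K

Areal heat capacity C = ρc_p × D = 4.17×10^6 × 7.48 = 3.12×10^7 J/(m^2 K).
Net heat input Q = F Δt = 129 × (0.304 weeks × 6.048×10^5 s/week) = 2.37×10^7 J/m².
ΔT = Q / C = 2.37×10^7 / 3.12×10^7 = 0.760 K.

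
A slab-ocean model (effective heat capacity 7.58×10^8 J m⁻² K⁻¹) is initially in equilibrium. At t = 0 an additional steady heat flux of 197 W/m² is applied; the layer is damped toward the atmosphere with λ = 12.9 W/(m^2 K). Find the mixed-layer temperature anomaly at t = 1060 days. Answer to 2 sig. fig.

12 K

Areal heat capacity C = 7.58×10^8 J m⁻² K⁻¹ (given).
τ = C / λ = 7.58×10^8 / 12.9 = 5.88×10^7 s.
Equilibrium anomaly ΔT_eq = F / λ = 197 / 12.9 = 15.3 K.
t = 1060 days = 9.16×10^7 s, so t/τ = 1.56.
ΔT(t) = ΔT_eq (1 − e^(−t/τ)) = 15.3 × (1 − e^−1.56) = 12.1 K.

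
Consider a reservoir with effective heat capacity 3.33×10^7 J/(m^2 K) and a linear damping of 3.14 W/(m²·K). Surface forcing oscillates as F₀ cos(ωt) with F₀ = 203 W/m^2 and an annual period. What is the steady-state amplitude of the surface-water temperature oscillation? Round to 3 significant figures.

Areal heat capacity C = 3.33×10^7 J/(m^2 K) (given).
Angular frequency ω = 2π / T = 2π / 3.15×10^7 s = 1.99×10^-7 s⁻¹.
√((Cω)² + λ²) = √((6.63)² + 3.14²) = 7.34 W/(m²·K).
Amplitude A = F₀ / √((Cω)²+λ²) = 203 / 7.34 = 27.7 K.

27.7 K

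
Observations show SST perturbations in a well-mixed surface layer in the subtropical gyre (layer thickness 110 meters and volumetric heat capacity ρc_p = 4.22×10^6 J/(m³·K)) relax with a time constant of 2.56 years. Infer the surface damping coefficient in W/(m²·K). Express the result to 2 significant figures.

Areal heat capacity C = ρc_p × D = 4.22×10^6 × 110 = 4.64×10^8 J/(m²·K).
τ = 2.56 years = 8.08×10^7 s.
λ = C / τ = 4.64×10^8 / 8.08×10^7 = 5.75 W/(m²·K).

5.7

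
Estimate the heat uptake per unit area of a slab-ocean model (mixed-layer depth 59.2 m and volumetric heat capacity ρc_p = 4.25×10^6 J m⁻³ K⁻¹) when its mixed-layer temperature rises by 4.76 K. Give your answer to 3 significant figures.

1.20×10^9

Areal heat capacity C = ρc_p × D = 4.25×10^6 × 59.2 = 2.52×10^8 J/(m^2 K).
ΔQ = C ΔT = 2.52×10^8 × 4.76 = 1.20×10^9 J/m².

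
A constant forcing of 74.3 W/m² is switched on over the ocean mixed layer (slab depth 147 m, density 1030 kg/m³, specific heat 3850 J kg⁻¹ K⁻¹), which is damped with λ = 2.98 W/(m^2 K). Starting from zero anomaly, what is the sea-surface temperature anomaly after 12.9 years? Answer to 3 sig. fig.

Areal heat capacity C = ρ c_p D = 1030 × 3850 × 147 = 5.83×10^8 J/(m²·K).
τ = C / λ = 5.83×10^8 / 2.98 = 1.96×10^8 s.
Equilibrium anomaly ΔT_eq = F / λ = 74.3 / 2.98 = 24.9 K.
t = 12.9 years = 4.07×10^8 s, so t/τ = 2.08.
ΔT(t) = ΔT_eq (1 − e^(−t/τ)) = 24.9 × (1 − e^−2.08) = 21.8 K.

21.8 K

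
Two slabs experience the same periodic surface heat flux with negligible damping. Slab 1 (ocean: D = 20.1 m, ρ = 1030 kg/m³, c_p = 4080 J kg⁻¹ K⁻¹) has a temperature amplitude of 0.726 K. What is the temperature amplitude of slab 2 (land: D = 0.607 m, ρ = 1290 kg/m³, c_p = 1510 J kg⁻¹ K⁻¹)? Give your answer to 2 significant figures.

52 K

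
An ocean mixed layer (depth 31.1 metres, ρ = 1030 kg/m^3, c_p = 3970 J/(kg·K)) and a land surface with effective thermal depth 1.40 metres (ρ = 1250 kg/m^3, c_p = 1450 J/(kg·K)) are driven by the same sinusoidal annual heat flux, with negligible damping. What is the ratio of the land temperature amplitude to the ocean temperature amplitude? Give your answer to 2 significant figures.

C_ocean = 1030 × 3970 × 31.1 = 1.27×10^8 J/(m²·K).
C_land = 1250 × 1450 × 1.40 = 2.54×10^6 J/(m²·K).
Undamped amplitude ∝ 1/C, so A_land/A_ocean = C_ocean/C_land = 50.1.

50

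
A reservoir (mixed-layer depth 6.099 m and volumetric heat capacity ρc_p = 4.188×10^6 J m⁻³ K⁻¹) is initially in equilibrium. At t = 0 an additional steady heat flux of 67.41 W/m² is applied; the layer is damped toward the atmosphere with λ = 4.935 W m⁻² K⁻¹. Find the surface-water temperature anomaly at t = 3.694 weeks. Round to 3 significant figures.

4.79 K

Areal heat capacity C = ρc_p × D = 4.188×10^6 × 6.099 = 2.55×10^7 J/(m²·K).
τ = C / λ = 2.55×10^7 / 4.935 = 5.18×10^6 s.
Equilibrium anomaly ΔT_eq = F / λ = 67.41 / 4.935 = 13.7 K.
t = 3.694 weeks = 2.23×10^6 s, so t/τ = 0.432.
ΔT(t) = ΔT_eq (1 − e^(−t/τ)) = 13.7 × (1 − e^−0.432) = 4.79 K.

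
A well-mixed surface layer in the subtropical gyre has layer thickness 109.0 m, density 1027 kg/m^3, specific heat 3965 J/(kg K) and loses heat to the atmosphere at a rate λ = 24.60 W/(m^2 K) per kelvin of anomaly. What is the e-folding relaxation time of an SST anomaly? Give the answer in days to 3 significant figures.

209 days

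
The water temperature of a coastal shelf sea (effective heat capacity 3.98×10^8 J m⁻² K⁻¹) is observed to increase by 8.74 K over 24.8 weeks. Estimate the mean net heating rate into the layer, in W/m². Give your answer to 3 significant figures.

232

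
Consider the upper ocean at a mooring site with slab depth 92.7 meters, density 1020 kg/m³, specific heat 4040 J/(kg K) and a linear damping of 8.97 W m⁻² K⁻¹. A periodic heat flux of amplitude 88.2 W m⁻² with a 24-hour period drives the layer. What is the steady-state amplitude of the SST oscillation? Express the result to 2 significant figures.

0.0032 K

Areal heat capacity C = ρ c_p D = 1020 × 4040 × 92.7 = 3.82×10^8 J/(m^2 K).
Angular frequency ω = 2π / T = 2π / 86400 s = 7.27×10^-5 s⁻¹.
√((Cω)² + λ²) = √((27800)² + 8.97²) = 27800 W/(m²·K).
Amplitude A = F₀ / √((Cω)²+λ²) = 88.2 / 27800 = 0.00317 K.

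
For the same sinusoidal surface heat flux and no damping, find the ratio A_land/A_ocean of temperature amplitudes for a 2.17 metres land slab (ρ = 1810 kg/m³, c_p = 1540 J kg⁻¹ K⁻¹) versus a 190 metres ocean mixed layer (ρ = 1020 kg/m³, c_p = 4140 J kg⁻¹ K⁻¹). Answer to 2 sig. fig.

130

C_ocean = 1020 × 4140 × 190 = 8.02×10^8 J/(m²·K).
C_land = 1810 × 1540 × 2.17 = 6.05×10^6 J/(m²·K).
Undamped amplitude ∝ 1/C, so A_land/A_ocean = C_ocean/C_land = 133.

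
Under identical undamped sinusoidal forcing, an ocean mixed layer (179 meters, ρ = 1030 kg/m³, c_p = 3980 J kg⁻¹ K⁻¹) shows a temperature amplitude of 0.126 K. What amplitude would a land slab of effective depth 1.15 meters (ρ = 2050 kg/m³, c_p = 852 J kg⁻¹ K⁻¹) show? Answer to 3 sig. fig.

46.0 K

C_ocean = 7.34×10^8 J/(m²·K); C_land = 2.01×10^6 J/(m²·K).
A ∝ 1/C ⇒ A_land = A_ocean × C_ocean/C_land = 0.126 × 365 = 46.0 K.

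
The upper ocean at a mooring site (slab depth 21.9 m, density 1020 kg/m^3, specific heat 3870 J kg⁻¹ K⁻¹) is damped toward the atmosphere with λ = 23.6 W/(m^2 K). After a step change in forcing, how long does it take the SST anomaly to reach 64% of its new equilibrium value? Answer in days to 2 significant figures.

43 days

Areal heat capacity C = ρ c_p D = 1020 × 3870 × 21.9 = 8.64×10^7 J/(m²·K).
τ = C / λ = 8.64×10^7 / 23.6 = 3.66×10^6 s.
Fraction reached: 1 − e^(−t/τ) = 0.64 ⇒ t = −τ ln(1 − 0.64) = τ × 1.02.
t = 3.74×10^6 s = 43.3 days.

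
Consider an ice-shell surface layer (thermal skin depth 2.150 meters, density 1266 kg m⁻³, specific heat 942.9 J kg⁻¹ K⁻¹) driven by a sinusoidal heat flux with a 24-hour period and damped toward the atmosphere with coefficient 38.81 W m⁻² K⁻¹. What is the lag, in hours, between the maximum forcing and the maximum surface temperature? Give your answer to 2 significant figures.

5.2 hours

Areal heat capacity C = ρ c_p D = 1266 × 942.9 × 2.150 = 2.57×10^6 J/(m^2 K).
ω = 2π / 86400 s = 7.27×10^-5 s⁻¹.
Phase lag φ = arctan(Cω/λ) = arctan(187/38.81) = 1.37 rad.
Time lag = φ / ω = 1.37 / 7.27×10^-5 = 18800 s = 5.22 hours.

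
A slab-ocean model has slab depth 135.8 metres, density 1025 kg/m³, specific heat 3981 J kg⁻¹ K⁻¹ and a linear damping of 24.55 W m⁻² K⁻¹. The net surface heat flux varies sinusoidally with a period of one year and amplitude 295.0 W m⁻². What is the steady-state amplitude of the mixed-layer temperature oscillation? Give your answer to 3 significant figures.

2.61 K

Areal heat capacity C = ρ c_p D = 1025 × 3981 × 135.8 = 5.54×10^8 J m⁻² K⁻¹.
Angular frequency ω = 2π / T = 2π / 3.15×10^7 s = 1.99×10^-7 s⁻¹.
√((Cω)² + λ²) = √((110)² + 24.55²) = 113 W/(m²·K).
Amplitude A = F₀ / √((Cω)²+λ²) = 295.0 / 113 = 2.61 K.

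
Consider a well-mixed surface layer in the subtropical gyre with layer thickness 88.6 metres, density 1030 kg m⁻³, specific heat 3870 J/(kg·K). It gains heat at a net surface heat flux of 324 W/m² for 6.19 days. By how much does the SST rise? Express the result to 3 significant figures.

Areal heat capacity C = ρ c_p D = 1030 × 3870 × 88.6 = 3.53×10^8 J/(m^2 K).
Net heat input Q = F Δt = 324 × (6.19 days × 86400 s/day) = 1.73×10^8 J/m².
ΔT = Q / C = 1.73×10^8 / 3.53×10^8 = 0.491 K.

0.491 K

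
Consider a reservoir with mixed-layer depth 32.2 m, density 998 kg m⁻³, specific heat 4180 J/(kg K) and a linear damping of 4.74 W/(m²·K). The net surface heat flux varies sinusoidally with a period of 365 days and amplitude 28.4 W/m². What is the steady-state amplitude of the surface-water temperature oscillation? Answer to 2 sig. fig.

Areal heat capacity C = ρ c_p D = 998 × 4180 × 32.2 = 1.34×10^8 J/(m²·K).
Angular frequency ω = 2π / T = 2π / 3.15×10^7 s = 1.99×10^-7 s⁻¹.
√((Cω)² + λ²) = √((26.8)² + 4.74²) = 27.2 W/(m²·K).
Amplitude A = F₀ / √((Cω)²+λ²) = 28.4 / 27.2 = 1.04 K.

1.0 K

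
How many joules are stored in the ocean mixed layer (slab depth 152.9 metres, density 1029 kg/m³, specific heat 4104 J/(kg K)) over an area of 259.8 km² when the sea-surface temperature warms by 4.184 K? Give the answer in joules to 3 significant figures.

Areal heat capacity C = ρ c_p D = 1029 × 4104 × 152.9 = 6.46×10^8 J/(m²·K).
Heat per unit area: q = C ΔT = 6.46×10^8 × 4.184 = 2.70×10^9 J/m².
Total heat: Q = q × A = 2.70×10^9 × (259.8 × 10⁶ m²) = 7.02×10^17 J.

7.02×10^17 J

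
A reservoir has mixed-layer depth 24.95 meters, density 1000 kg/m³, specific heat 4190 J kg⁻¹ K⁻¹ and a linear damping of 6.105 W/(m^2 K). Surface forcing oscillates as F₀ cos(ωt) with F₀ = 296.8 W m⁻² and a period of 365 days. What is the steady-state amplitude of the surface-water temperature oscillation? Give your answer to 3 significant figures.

13.7 K

Areal heat capacity C = ρ c_p D = 1000 × 4190 × 24.95 = 1.05×10^8 J/(m^2 K).
Angular frequency ω = 2π / T = 2π / 3.15×10^7 s = 1.99×10^-7 s⁻¹.
√((Cω)² + λ²) = √((20.8)² + 6.105²) = 21.7 W/(m²·K).
Amplitude A = F₀ / √((Cω)²+λ²) = 296.8 / 21.7 = 13.7 K.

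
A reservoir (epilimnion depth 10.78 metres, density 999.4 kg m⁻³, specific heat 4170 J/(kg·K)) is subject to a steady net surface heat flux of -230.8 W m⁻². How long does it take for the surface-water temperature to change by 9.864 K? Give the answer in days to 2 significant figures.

Areal heat capacity C = ρ c_p D = 999.4 × 4170 × 10.78 = 4.49×10^7 J/(m²·K).
Time required: Δt = C ΔT / F = 4.49×10^7 × -9.864 / -230.8 = 1.92×10^6 s.
In days: 1.92×10^6 s / (86400 s/day) = 22.2 days.

22 days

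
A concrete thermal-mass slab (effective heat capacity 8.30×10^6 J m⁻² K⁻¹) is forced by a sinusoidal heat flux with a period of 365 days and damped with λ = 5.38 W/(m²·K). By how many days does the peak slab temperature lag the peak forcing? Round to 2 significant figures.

Areal heat capacity C = 8.30×10^6 J m⁻² K⁻¹ (given).
ω = 2π / 3.15×10^7 s = 1.99×10^-7 s⁻¹.
Phase lag φ = arctan(Cω/λ) = arctan(1.65/5.38) = 0.298 rad.
Time lag = φ / ω = 0.298 / 1.99×10^-7 = 1.50×10^6 s = 17.3 days.

17 days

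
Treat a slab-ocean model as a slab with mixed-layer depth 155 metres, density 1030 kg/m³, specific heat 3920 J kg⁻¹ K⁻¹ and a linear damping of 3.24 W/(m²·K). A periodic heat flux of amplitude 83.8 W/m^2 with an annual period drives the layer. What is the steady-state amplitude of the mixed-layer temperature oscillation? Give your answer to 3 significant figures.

Areal heat capacity C = ρ c_p D = 1030 × 3920 × 155 = 6.26×10^8 J m⁻² K⁻¹.
Angular frequency ω = 2π / T = 2π / 3.15×10^7 s = 1.99×10^-7 s⁻¹.
√((Cω)² + λ²) = √((125)² + 3.24²) = 125 W/(m²·K).
Amplitude A = F₀ / √((Cω)²+λ²) = 83.8 / 125 = 0.672 K.

0.672 K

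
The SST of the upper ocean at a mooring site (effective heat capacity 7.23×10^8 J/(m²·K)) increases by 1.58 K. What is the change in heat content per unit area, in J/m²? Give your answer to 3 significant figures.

Areal heat capacity C = 7.23×10^8 J/(m²·K) (given).
ΔQ = C ΔT = 7.23×10^8 × 1.58 = 1.14×10^9 J/m².

1.14×10^9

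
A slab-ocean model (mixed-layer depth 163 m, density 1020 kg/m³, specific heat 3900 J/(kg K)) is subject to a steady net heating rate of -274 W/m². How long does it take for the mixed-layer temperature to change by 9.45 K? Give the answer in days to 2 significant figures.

260 days

Areal heat capacity C = ρ c_p D = 1020 × 3900 × 163 = 6.48×10^8 J m⁻² K⁻¹.
Time required: Δt = C ΔT / F = 6.48×10^8 × -9.45 / -274 = 2.24×10^7 s.
In days: 2.24×10^7 s / (86400 s/day) = 259 days.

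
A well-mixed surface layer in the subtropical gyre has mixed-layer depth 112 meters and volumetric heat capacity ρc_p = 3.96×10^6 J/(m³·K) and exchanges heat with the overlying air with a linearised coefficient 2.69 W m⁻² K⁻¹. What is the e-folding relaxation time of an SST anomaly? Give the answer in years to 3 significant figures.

5.22 years

Areal heat capacity C = ρc_p × D = 3.96×10^6 × 112 = 4.44×10^8 J/(m^2 K).
Relaxation time τ = C / λ = 4.44×10^8 / 2.69 = 1.65×10^8 s.
In years: 1.65×10^8 s / (3.156×10^7 s/year) = 5.22 years.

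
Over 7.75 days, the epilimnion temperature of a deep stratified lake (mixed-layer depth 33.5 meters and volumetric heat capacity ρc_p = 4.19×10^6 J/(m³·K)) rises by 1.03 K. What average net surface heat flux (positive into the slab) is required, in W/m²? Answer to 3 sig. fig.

216

Areal heat capacity C = ρc_p × D = 4.19×10^6 × 33.5 = 1.40×10^8 J/(m²·K).
Required heat per unit area: Q = C ΔT = 1.40×10^8 × 1.03 = 1.45×10^8 J/m².
Flux F = Q / Δt = 1.45×10^8 / 6.70×10^5 s = 216 W/m².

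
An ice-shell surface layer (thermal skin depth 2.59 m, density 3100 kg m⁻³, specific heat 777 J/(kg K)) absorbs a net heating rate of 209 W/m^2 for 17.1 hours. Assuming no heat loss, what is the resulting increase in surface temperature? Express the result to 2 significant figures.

Areal heat capacity C = ρ c_p D = 3100 × 777 × 2.59 = 6.24×10^6 J m⁻² K⁻¹.
Net heat input Q = F Δt = 209 × (17.1 hours × 3600 s/hour) = 1.29×10^7 J/m².
ΔT = Q / C = 1.29×10^7 / 6.24×10^6 = 2.06 K.

2.1 K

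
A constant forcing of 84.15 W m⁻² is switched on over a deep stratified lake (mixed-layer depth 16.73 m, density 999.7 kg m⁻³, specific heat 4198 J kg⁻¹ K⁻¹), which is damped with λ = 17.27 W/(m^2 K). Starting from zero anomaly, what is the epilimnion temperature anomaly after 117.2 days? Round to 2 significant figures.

Areal heat capacity C = ρ c_p D = 999.7 × 4198 × 16.73 = 7.02×10^7 J m⁻² K⁻¹.
τ = C / λ = 7.02×10^7 / 17.27 = 4.07×10^6 s.
Equilibrium anomaly ΔT_eq = F / λ = 84.15 / 17.27 = 4.87 K.
t = 117.2 days = 1.01×10^7 s, so t/τ = 2.49.
ΔT(t) = ΔT_eq (1 − e^(−t/τ)) = 4.87 × (1 − e^−2.49) = 4.47 K.

4.5 K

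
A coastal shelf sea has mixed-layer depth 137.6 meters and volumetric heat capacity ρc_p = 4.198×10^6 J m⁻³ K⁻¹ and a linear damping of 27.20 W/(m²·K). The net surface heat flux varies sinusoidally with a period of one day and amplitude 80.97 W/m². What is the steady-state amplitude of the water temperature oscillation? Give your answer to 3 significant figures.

0.00193 K

Areal heat capacity C = ρc_p × D = 4.198×10^6 × 137.6 = 5.78×10^8 J m⁻² K⁻¹.
Angular frequency ω = 2π / T = 2π / 86400 s = 7.27×10^-5 s⁻¹.
√((Cω)² + λ²) = √((42000)² + 27.20²) = 42000 W/(m²·K).
Amplitude A = F₀ / √((Cω)²+λ²) = 80.97 / 42000 = 0.00193 K.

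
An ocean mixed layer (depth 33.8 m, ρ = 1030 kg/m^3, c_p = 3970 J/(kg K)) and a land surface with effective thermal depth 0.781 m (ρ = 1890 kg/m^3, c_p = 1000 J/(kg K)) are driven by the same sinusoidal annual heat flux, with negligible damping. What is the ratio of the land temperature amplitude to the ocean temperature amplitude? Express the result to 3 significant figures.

93.6

C_ocean = 1030 × 3970 × 33.8 = 1.38×10^8 J/(m²·K).
C_land = 1890 × 1000 × 0.781 = 1.48×10^6 J/(m²·K).
Undamped amplitude ∝ 1/C, so A_land/A_ocean = C_ocean/C_land = 93.6.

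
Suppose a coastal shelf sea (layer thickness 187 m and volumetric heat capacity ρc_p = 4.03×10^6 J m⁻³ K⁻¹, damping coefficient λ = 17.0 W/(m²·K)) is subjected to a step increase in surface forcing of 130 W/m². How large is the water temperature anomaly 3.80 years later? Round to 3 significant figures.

Areal heat capacity C = ρc_p × D = 4.03×10^6 × 187 = 7.54×10^8 J m⁻² K⁻¹.
τ = C / λ = 7.54×10^8 / 17.0 = 4.43×10^7 s.
Equilibrium anomaly ΔT_eq = F / λ = 130 / 17.0 = 7.65 K.
t = 3.80 years = 1.20×10^8 s, so t/τ = 2.71.
ΔT(t) = ΔT_eq (1 − e^(−t/τ)) = 7.65 × (1 − e^−2.71) = 7.14 K.

7.14 K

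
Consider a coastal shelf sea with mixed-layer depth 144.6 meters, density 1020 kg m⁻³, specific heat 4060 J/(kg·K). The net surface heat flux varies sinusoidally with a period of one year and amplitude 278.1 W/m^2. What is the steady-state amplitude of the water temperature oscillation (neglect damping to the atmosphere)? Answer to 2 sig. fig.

Areal heat capacity C = ρ c_p D = 1020 × 4060 × 144.6 = 5.99×10^8 J/(m²·K).
Angular frequency ω = 2π / T = 2π / 3.15×10^7 s = 1.99×10^-7 s⁻¹.
Cω = 5.99×10^8 × 1.99×10^-7 = 119 W/(m²·K).
Amplitude A = F₀ / (Cω) = 278.1 / 119 = 2.33 K.

2.3 K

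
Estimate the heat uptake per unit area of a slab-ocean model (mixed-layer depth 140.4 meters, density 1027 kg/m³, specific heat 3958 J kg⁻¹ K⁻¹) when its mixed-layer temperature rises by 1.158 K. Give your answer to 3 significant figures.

Areal heat capacity C = ρ c_p D = 1027 × 3958 × 140.4 = 5.71×10^8 J/(m²·K).
ΔQ = C ΔT = 5.71×10^8 × 1.158 = 6.61×10^8 J/m².

6.61×10^8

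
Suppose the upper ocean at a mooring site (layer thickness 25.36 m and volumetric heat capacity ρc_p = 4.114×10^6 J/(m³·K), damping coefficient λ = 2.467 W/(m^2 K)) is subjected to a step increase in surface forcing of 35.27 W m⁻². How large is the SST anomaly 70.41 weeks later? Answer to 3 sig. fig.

9.07 K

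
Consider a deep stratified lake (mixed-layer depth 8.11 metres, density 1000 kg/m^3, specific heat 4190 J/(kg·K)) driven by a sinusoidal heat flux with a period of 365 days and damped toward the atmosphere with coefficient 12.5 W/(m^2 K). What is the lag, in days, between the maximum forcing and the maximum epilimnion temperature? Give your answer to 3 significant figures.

Areal heat capacity C = ρ c_p D = 1000 × 4190 × 8.11 = 3.40×10^7 J m⁻² K⁻¹.
ω = 2π / 3.15×10^7 s = 1.99×10^-7 s⁻¹.
Phase lag φ = arctan(Cω/λ) = arctan(6.77/12.5) = 0.496 rad.
Time lag = φ / ω = 0.496 / 1.99×10^-7 = 2.49×10^6 s = 28.8 days.

28.8 days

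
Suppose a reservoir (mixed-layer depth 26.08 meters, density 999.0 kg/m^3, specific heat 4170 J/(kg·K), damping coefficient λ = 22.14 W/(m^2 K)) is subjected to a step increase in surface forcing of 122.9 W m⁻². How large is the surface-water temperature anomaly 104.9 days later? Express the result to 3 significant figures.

4.68 K

Areal heat capacity C = ρ c_p D = 999.0 × 4170 × 26.08 = 1.09×10^8 J/(m^2 K).
τ = C / λ = 1.09×10^8 / 22.14 = 4.91×10^6 s.
Equilibrium anomaly ΔT_eq = F / λ = 122.9 / 22.14 = 5.55 K.
t = 104.9 days = 9.06×10^6 s, so t/τ = 1.85.
ΔT(t) = ΔT_eq (1 − e^(−t/τ)) = 5.55 × (1 − e^−1.85) = 4.68 K.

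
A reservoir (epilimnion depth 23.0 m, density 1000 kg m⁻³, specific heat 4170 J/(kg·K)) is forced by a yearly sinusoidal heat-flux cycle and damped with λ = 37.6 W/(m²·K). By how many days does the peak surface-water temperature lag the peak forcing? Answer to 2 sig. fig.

Areal heat capacity C = ρ c_p D = 1000 × 4170 × 23.0 = 9.59×10^7 J/(m²·K).
ω = 2π / 3.15×10^7 s = 1.99×10^-7 s⁻¹.
Phase lag φ = arctan(Cω/λ) = arctan(19.1/37.6) = 0.470 rad.
Time lag = φ / ω = 0.470 / 1.99×10^-7 = 2.36×10^6 s = 27.3 days.

27 days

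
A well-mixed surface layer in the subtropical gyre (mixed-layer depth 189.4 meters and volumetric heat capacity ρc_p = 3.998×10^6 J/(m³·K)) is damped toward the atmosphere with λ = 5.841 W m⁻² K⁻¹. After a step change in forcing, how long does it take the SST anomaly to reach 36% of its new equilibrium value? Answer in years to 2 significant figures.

Areal heat capacity C = ρc_p × D = 3.998×10^6 × 189.4 = 7.57×10^8 J m⁻² K⁻¹.
τ = C / λ = 7.57×10^8 / 5.841 = 1.30×10^8 s.
Fraction reached: 1 − e^(−t/τ) = 0.36 ⇒ t = −τ ln(1 − 0.36) = τ × 0.446.
t = 5.79×10^7 s = 1.83 years.

1.8 years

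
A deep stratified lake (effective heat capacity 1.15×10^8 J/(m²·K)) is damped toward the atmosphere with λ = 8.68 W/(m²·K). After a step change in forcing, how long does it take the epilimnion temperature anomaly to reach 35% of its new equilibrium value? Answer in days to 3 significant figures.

66.1 days

Areal heat capacity C = 1.15×10^8 J/(m²·K) (given).
τ = C / λ = 1.15×10^8 / 8.68 = 1.32×10^7 s.
Fraction reached: 1 − e^(−t/τ) = 0.35 ⇒ t = −τ ln(1 − 0.35) = τ × 0.431.
t = 5.71×10^6 s = 66.1 days.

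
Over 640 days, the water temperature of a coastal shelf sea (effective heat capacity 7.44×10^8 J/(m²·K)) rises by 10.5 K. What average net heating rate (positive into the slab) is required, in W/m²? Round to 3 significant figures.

Areal heat capacity C = 7.44×10^8 J/(m²·K) (given).
Required heat per unit area: Q = C ΔT = 7.44×10^8 × 10.5 = 7.81×10^9 J/m².
Flux F = Q / Δt = 7.81×10^9 / 5.53×10^7 s = 141 W/m².

141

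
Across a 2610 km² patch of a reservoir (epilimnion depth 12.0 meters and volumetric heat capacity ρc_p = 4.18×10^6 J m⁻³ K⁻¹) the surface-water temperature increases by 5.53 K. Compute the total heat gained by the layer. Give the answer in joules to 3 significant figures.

7.24×10^17 J

Areal heat capacity C = ρc_p × D = 4.18×10^6 × 12.0 = 5.02×10^7 J/(m^2 K).
Heat per unit area: q = C ΔT = 5.02×10^7 × 5.53 = 2.77×10^8 J/m².
Total heat: Q = q × A = 2.77×10^8 × (2610 × 10⁶ m²) = 7.24×10^17 J.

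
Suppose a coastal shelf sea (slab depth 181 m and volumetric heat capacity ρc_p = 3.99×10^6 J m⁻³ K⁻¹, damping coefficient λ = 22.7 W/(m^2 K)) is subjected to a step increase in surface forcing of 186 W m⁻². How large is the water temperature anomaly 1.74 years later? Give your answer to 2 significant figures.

6.7 K

Areal heat capacity C = ρc_p × D = 3.99×10^6 × 181 = 7.22×10^8 J/(m²·K).
τ = C / λ = 7.22×10^8 / 22.7 = 3.18×10^7 s.
Equilibrium anomaly ΔT_eq = F / λ = 186 / 22.7 = 8.19 K.
t = 1.74 years = 5.49×10^7 s, so t/τ = 1.73.
ΔT(t) = ΔT_eq (1 − e^(−t/τ)) = 8.19 × (1 − e^−1.73) = 6.74 K.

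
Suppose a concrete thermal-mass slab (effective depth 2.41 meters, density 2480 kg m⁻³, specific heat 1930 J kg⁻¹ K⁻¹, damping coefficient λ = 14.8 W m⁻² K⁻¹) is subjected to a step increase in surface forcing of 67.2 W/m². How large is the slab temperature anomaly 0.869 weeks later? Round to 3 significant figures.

2.23 K

Areal heat capacity C = ρ c_p D = 2480 × 1930 × 2.41 = 1.15×10^7 J/(m²·K).
τ = C / λ = 1.15×10^7 / 14.8 = 7.79×10^5 s.
Equilibrium anomaly ΔT_eq = F / λ = 67.2 / 14.8 = 4.54 K.
t = 0.869 weeks = 5.26×10^5 s, so t/τ = 0.674.
ΔT(t) = ΔT_eq (1 − e^(−t/τ)) = 4.54 × (1 − e^−0.674) = 2.23 K.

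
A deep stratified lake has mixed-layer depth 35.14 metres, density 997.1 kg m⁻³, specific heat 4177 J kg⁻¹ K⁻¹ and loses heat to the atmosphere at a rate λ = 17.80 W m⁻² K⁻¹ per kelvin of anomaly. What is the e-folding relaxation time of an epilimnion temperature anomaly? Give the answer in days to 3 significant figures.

Areal heat capacity C = ρ c_p D = 997.1 × 4177 × 35.14 = 1.46×10^8 J/(m^2 K).
Relaxation time τ = C / λ = 1.46×10^8 / 17.80 = 8.22×10^6 s.
In days: 8.22×10^6 s / (86400 s/day) = 95.2 days.

95.2 days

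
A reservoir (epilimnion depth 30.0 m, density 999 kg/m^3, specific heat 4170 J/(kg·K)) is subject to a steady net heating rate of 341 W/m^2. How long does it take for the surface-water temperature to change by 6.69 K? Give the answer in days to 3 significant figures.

28.4 days

Areal heat capacity C = ρ c_p D = 999 × 4170 × 30.0 = 1.25×10^8 J/(m^2 K).
Time required: Δt = C ΔT / F = 1.25×10^8 × 6.69 / 341 = 2.45×10^6 s.
In days: 2.45×10^6 s / (86400 s/day) = 28.4 days.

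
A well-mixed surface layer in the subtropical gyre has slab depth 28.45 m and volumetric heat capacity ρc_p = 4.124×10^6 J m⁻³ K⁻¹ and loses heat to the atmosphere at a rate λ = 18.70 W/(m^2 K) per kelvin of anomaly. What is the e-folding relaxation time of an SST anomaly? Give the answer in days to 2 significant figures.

Areal heat capacity C = ρc_p × D = 4.124×10^6 × 28.45 = 1.17×10^8 J m⁻² K⁻¹.
Relaxation time τ = C / λ = 1.17×10^8 / 18.70 = 6.27×10^6 s.
In days: 6.27×10^6 s / (86400 s/day) = 72.6 days.

73 days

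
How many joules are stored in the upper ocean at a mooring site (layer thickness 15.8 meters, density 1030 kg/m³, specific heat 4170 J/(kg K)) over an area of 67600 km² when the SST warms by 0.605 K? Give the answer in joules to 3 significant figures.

Areal heat capacity C = ρ c_p D = 1030 × 4170 × 15.8 = 6.79×10^7 J/(m^2 K).
Heat per unit area: q = C ΔT = 6.79×10^7 × 0.605 = 4.11×10^7 J/m².
Total heat: Q = q × A = 4.11×10^7 × (67600 × 10⁶ m²) = 2.78×10^18 J.

2.78×10^18 J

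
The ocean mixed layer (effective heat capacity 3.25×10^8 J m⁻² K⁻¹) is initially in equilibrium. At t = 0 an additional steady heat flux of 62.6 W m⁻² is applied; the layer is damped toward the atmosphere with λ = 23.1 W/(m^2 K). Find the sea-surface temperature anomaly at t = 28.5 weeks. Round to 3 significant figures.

Areal heat capacity C = 3.25×10^8 J m⁻² K⁻¹ (given).
τ = C / λ = 3.25×10^8 / 23.1 = 1.41×10^7 s.
Equilibrium anomaly ΔT_eq = F / λ = 62.6 / 23.1 = 2.71 K.
t = 28.5 weeks = 1.72×10^7 s, so t/τ = 1.23.
ΔT(t) = ΔT_eq (1 − e^(−t/τ)) = 2.71 × (1 − e^−1.23) = 1.91 K.

1.91 K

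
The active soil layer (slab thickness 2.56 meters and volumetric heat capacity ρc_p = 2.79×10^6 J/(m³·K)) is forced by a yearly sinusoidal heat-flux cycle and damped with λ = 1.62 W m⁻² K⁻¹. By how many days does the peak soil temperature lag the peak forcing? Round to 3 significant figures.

41.9 days

Areal heat capacity C = ρc_p × D = 2.79×10^6 × 2.56 = 7.14×10^6 J/(m^2 K).
ω = 2π / 3.15×10^7 s = 1.99×10^-7 s⁻¹.
Phase lag φ = arctan(Cω/λ) = arctan(1.42/1.62) = 0.721 rad.
Time lag = φ / ω = 0.721 / 1.99×10^-7 = 3.62×10^6 s = 41.9 days.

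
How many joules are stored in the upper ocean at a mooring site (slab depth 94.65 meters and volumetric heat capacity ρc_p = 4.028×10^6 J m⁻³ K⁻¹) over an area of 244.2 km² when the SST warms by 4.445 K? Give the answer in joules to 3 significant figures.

4.14×10^17 J

Areal heat capacity C = ρc_p × D = 4.028×10^6 × 94.65 = 3.81×10^8 J/(m²·K).
Heat per unit area: q = C ΔT = 3.81×10^8 × 4.445 = 1.69×10^9 J/m².
Total heat: Q = q × A = 1.69×10^9 × (244.2 × 10⁶ m²) = 4.14×10^17 J.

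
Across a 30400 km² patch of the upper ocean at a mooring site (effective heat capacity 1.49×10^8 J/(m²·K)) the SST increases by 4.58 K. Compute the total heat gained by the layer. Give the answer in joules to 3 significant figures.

2.07×10^19 J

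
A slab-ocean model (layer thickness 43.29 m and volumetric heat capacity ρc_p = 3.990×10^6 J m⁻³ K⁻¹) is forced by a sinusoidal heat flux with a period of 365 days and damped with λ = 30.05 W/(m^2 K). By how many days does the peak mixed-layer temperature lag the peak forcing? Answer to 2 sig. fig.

50 days

Areal heat capacity C = ρc_p × D = 3.990×10^6 × 43.29 = 1.73×10^8 J/(m²·K).
ω = 2π / 3.15×10^7 s = 1.99×10^-7 s⁻¹.
Phase lag φ = arctan(Cω/λ) = arctan(34.4/30.05) = 0.853 rad.
Time lag = φ / ω = 0.853 / 1.99×10^-7 = 4.28×10^6 s = 49.6 days.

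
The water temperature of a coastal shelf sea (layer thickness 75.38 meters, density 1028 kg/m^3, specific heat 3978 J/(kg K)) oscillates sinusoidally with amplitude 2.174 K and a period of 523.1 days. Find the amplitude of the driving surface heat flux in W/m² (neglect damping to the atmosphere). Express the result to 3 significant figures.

Areal heat capacity C = ρ c_p D = 1028 × 3978 × 75.38 = 3.08×10^8 J m⁻² K⁻¹.
ω = 2π / 4.52×10^7 s = 1.39×10^-7 s⁻¹.
Cω = 3.08×10^8 × 1.39×10^-7 = 42.9 W/(m²·K).
F₀ = A × Cω = 2.174 × 42.9 = 93.2 W/m².

93.2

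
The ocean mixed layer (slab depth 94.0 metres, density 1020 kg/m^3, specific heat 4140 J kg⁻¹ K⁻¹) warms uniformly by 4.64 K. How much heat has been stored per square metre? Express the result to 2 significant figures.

Areal heat capacity C = ρ c_p D = 1020 × 4140 × 94.0 = 3.97×10^8 J/(m²·K).
ΔQ = C ΔT = 3.97×10^8 × 4.64 = 1.84×10^9 J/m².

1.8×10^9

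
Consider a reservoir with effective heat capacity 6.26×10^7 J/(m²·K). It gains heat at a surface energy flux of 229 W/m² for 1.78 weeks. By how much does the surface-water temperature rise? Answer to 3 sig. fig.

3.94 K

Areal heat capacity C = 6.26×10^7 J/(m²·K) (given).
Net heat input Q = F Δt = 229 × (1.78 weeks × 6.048×10^5 s/week) = 2.47×10^8 J/m².
ΔT = Q / C = 2.47×10^8 / 6.26×10^7 = 3.94 K.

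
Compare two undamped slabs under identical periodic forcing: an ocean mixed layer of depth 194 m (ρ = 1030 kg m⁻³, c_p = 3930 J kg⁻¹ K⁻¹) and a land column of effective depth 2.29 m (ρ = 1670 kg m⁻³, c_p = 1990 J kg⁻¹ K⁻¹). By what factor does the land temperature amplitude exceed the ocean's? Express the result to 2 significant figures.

100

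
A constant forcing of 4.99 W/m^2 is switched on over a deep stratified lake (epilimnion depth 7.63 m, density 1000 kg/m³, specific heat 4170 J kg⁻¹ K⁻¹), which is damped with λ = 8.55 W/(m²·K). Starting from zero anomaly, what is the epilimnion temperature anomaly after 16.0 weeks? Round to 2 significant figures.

0.54 K

Areal heat capacity C = ρ c_p D = 1000 × 4170 × 7.63 = 3.18×10^7 J m⁻² K⁻¹.
τ = C / λ = 3.18×10^7 / 8.55 = 3.72×10^6 s.
Equilibrium anomaly ΔT_eq = F / λ = 4.99 / 8.55 = 0.584 K.
t = 16.0 weeks = 9.68×10^6 s, so t/τ = 2.60.
ΔT(t) = ΔT_eq (1 − e^(−t/τ)) = 0.584 × (1 − e^−2.60) = 0.540 K.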